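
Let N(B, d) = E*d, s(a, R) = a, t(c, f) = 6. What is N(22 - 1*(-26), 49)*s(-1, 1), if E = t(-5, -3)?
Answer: -294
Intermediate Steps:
E = 6
N(B, d) = 6*d
N(22 - 1*(-26), 49)*s(-1, 1) = (6*49)*(-1) = 294*(-1) = -294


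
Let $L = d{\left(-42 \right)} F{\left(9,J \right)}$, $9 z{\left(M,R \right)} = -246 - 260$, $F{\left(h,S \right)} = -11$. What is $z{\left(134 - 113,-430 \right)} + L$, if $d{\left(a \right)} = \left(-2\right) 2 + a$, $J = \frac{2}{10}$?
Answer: $\frac{4048}{9} \approx 449.78$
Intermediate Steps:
$J = \frac{1}{5}$ ($J = 2 \cdot \frac{1}{10} = \frac{1}{5} \approx 0.2$)
$z{\left(M,R \right)} = - \frac{506}{9}$ ($z{\left(M,R \right)} = \frac{-246 - 260}{9} = \frac{1}{9} \left(-506\right) = - \frac{506}{9}$)
$d{\left(a \right)} = -4 + a$
$L = 506$ ($L = \left(-4 - 42\right) \left(-11\right) = \left(-46\right) \left(-11\right) = 506$)
$z{\left(134 - 113,-430 \right)} + L = - \frac{506}{9} + 506 = \frac{4048}{9}$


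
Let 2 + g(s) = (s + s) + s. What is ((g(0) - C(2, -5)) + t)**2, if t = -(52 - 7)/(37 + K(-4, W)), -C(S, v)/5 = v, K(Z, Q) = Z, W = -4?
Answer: 97344/121 ≈ 804.50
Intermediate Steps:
C(S, v) = -5*v
g(s) = -2 + 3*s (g(s) = -2 + ((s + s) + s) = -2 + (2*s + s) = -2 + 3*s)
t = -15/11 (t = -(52 - 7)/(37 - 4) = -45/33 = -1*15/11 = -15/11 ≈ -1.3636)
((g(0) - C(2, -5)) + t)**2 = (((-2 + 3*0) - (-5)*(-5)) - 15/11)**2 = (((-2 + 0) - 1*25) - 15/11)**2 = ((-2 - 25) - 15/11)**2 = (-27 - 15/11)**2 = (-312/11)**2 = 97344/121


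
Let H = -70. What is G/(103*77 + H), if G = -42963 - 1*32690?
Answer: -75653/7861 ≈ -9.6238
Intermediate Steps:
G = -75653 (G = -42963 - 32690 = -75653)
G/(103*77 + H) = -75653/(103*77 - 70) = -75653/(7931 - 70) = -75653/7861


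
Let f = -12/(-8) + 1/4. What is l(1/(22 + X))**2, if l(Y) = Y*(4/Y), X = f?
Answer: 16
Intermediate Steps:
f = 7/4 (f = -12*(-1/8) + 1*(1/4) = 3/2 + 1/4 = 7/4 ≈ 1.7500)
X = 7/4 ≈ 1.7500
l(Y) = 4
l(1/(22 + X))**2 = 4**2 = 16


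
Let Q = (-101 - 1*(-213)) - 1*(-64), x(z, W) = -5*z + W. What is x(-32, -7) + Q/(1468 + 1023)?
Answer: 381299/2491 ≈ 153.07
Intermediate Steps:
x(z, W) = W - 5*z
Q = 176 (Q = (-101 + 213) + 64 = 112 + 64 = 176)
x(-32, -7) + Q/(1468 + 1023) = (-7 - 5*(-32)) + 176/(1468 + 1023) = (-7 + 160) + 176/2491 = 153 + 176*(1/2491) = 153 + 176/2491 = 381299/2491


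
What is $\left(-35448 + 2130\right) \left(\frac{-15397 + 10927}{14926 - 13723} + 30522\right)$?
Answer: $- \frac{407740086576}{401} \approx -1.0168 \cdot 10^{9}$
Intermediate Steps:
$\left(-35448 + 2130\right) \left(\frac{-15397 + 10927}{14926 - 13723} + 30522\right) = - 33318 \left(- \frac{4470}{1203} + 30522\right) = - 33318 \left(\left(-4470\right) \frac{1}{1203} + 30522\right) = - 33318 \left(- \frac{1490}{401} + 30522\right) = \left(-33318\right) \frac{12237832}{401} = - \frac{407740086576}{401}$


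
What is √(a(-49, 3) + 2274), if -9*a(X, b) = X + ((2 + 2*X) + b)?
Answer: 8*√322/3 ≈ 47.852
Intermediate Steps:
a(X, b) = -2/9 - X/3 - b/9 (a(X, b) = -(X + ((2 + 2*X) + b))/9 = -(X + (2 + b + 2*X))/9 = -(2 + b + 3*X)/9 = -2/9 - X/3 - b/9)
√(a(-49, 3) + 2274) = √((-2/9 - ⅓*(-49) - ⅑*3) + 2274) = √((-2/9 + 49/3 - ⅓) + 2274) = √(142/9 + 2274) = √(20608/9) = 8*√322/3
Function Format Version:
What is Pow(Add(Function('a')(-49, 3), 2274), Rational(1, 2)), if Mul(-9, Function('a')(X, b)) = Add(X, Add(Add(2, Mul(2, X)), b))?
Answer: Mul(Rational(8, 3), Pow(322, Rational(1, 2))) ≈ 47.852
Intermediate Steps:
Function('a')(X, b) = Add(Rational(-2, 9), Mul(Rational(-1, 3), X), Mul(Rational(-1, 9), b)) (Function('a')(X, b) = Mul(Rational(-1, 9), Add(X, Add(Add(2, Mul(2, X)), b))) = Mul(Rational(-1, 9), Add(X, Add(2, b, Mul(2, X)))) = Mul(Rational(-1, 9), Add(2, b, Mul(3, X))) = Add(Rational(-2, 9), Mul(Rational(-1, 3), X), Mul(Rational(-1, 9), b)))
Pow(Add(Function('a')(-49, 3), 2274), Rational(1, 2)) = Pow(Add(Add(Rational(-2, 9), Mul(Rational(-1, 3), -49), Mul(Rational(-1, 9), 3)), 2274), Rational(1, 2)) = Pow(Add(Add(Rational(-2, 9), Rational(49, 3), Rational(-1, 3)), 2274), Rational(1, 2)) = Pow(Add(Rational(142, 9), 2274), Rational(1, 2)) = Pow(Rational(20608, 9), Rational(1, 2)) = Mul(Rational(8, 3), Pow(322, Rational(1, 2)))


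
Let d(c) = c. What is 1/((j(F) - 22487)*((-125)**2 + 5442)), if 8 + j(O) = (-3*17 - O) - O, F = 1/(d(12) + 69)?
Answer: -81/38473145276 ≈ -2.1054e-9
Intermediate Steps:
F = 1/81 (F = 1/(12 + 69) = 1/81 ≈ 0.012346)
j(O) = -59 - 2*O (j(O) = -8 + ((-3*17 - O) - O) = -8 + ((-51 - O) - O) = -8 + (-51 - 2*O) = -59 - 2*O)
1/((j(F) - 22487)*((-125)**2 + 5442)) = 1/(((-59 - 2*1/81) - 22487)*((-125)**2 + 5442)) = 1/(((-59 - 2/81) - 22487)*(15625 + 5442)) = 1/((-4781/81 - 22487)*21067) = 1/(-1826228/81*21067) = 1/(-38473145276/81) = -81/38473145276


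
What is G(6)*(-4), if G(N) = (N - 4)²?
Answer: -16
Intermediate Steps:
G(N) = (-4 + N)²
G(6)*(-4) = (-4 + 6)²*(-4) = 2²*(-4) = 4*(-4) = -16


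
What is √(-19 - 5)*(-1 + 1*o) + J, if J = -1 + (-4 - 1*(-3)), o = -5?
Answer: -2 - 12*I*√6 ≈ -2.0 - 29.394*I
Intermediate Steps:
J = -2 (J = -1 + (-4 + 3) = -1 - 1 = -2)
√(-19 - 5)*(-1 + 1*o) + J = √(-19 - 5)*(-1 + 1*(-5)) - 2 = √(-24)*(-1 - 5) - 2 = (2*I*√6)*(-6) - 2 = -12*I*√6 - 2 = -2 - 12*I*√6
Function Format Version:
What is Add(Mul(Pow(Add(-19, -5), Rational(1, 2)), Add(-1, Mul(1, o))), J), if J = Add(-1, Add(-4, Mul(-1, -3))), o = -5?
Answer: Add(-2, Mul(-12, I, Pow(6, Rational(1, 2)))) ≈ Add(-2.0000, Mul(-29.394, I))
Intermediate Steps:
J = -2 (J = Add(-1, Add(-4, 3)) = Add(-1, -1) = -2)
Add(Mul(Pow(Add(-19, -5), Rational(1, 2)), Add(-1, Mul(1, o))), J) = Add(Mul(Pow(Add(-19, -5), Rational(1, 2)), Add(-1, Mul(1, -5))), -2) = Add(Mul(Pow(-24, Rational(1, 2)), Add(-1, -5)), -2) = Add(Mul(Mul(2, I, Pow(6, Rational(1, 2))), -6), -2) = Add(Mul(-12, I, Pow(6, Rational(1, 2))), -2) = Add(-2, Mul(-12, I, Pow(6, Rational(1, 2))))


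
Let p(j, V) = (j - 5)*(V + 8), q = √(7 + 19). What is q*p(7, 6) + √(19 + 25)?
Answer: 2*√11 + 28*√26 ≈ 149.41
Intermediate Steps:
q = √26 ≈ 5.0990
p(j, V) = (-5 + j)*(8 + V)
q*p(7, 6) + √(19 + 25) = √26*(-40 - 5*6 + 8*7 + 6*7) + √(19 + 25) = √26*(-40 - 30 + 56 + 42) + √44 = √26*28 + 2*√11 = 28*√26 + 2*√11 = 2*√11 + 28*√26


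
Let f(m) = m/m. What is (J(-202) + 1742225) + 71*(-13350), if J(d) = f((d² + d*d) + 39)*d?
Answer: 794173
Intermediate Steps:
f(m) = 1
J(d) = d (J(d) = 1*d = d)
(J(-202) + 1742225) + 71*(-13350) = (-202 + 1742225) + 71*(-13350) = 1742023 - 947850 = 794173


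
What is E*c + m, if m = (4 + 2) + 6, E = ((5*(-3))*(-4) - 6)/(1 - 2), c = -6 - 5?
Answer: 606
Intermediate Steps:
c = -11
E = -54 (E = (-15*(-4) - 6)/(-1) = (60 - 6)*(-1) = 54*(-1) = -54)
m = 12 (m = 6 + 6 = 12)
E*c + m = -54*(-11) + 12 = 594 + 12 = 606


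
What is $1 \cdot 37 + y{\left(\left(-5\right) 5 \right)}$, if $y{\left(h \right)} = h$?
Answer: $12$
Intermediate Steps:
$1 \cdot 37 + y{\left(\left(-5\right) 5 \right)} = 1 \cdot 37 - 25 = 37 - 25 = 12$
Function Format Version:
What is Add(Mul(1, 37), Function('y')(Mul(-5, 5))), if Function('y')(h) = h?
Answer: 12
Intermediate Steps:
Add(Mul(1, 37), Function('y')(Mul(-5, 5))) = Add(Mul(1, 37), Mul(-5, 5)) = Add(37, -25) = 12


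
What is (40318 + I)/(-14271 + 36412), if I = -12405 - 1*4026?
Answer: 23887/22141 ≈ 1.0789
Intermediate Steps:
I = -16431 (I = -12405 - 4026 = -16431)
(40318 + I)/(-14271 + 36412) = (40318 - 16431)/(-14271 + 36412) = 23887/22141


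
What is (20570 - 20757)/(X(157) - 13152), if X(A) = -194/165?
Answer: 30855/2170274 ≈ 0.014217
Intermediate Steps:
X(A) = -194/165 (X(A) = -194*1/165 = -194/165)
(20570 - 20757)/(X(157) - 13152) = (20570 - 20757)/(-194/165 - 13152) = -187/(-2170274/165) = -187*(-165/2170274) = 30855/2170274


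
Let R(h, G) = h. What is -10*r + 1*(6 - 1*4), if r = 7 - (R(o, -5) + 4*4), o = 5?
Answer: 142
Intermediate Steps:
r = -14 (r = 7 - (5 + 4*4) = 7 - (5 + 16) = 7 - 1*21 = 7 - 21 = -14)
-10*r + 1*(6 - 1*4) = -10*(-14) + 1*(6 - 1*4) = 140 + 1*(6 - 4) = 140 + 1*2 = 140 + 2 = 142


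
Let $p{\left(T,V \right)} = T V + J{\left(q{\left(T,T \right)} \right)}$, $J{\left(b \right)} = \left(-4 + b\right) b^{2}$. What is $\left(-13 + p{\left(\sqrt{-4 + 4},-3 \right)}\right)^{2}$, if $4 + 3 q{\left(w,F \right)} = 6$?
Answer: $\frac{152881}{729} \approx 209.71$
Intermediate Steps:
$q{\left(w,F \right)} = \frac{2}{3}$ ($q{\left(w,F \right)} = - \frac{4}{3} + \frac{1}{3} \cdot 6 = - \frac{4}{3} + 2 = \frac{2}{3}$)
$J{\left(b \right)} = b^{2} \left(-4 + b\right)$
$p{\left(T,V \right)} = - \frac{40}{27} + T V$ ($p{\left(T,V \right)} = T V + \left(\frac{2}{3}\right)^{2} \left(-4 + \frac{2}{3}\right) = T V + \frac{4}{9} \left(- \frac{10}{3}\right) = T V - \frac{40}{27} = - \frac{40}{27} + T V$)
$\left(-13 + p{\left(\sqrt{-4 + 4},-3 \right)}\right)^{2} = \left(-13 - \left(\frac{40}{27} - \sqrt{-4 + 4} \left(-3\right)\right)\right)^{2} = \left(-13 - \left(\frac{40}{27} - \sqrt{0} \left(-3\right)\right)\right)^{2} = \left(-13 + \left(- \frac{40}{27} + 0 \left(-3\right)\right)\right)^{2} = \left(-13 + \left(- \frac{40}{27} + 0\right)\right)^{2} = \left(-13 - \frac{40}{27}\right)^{2} = \left(- \frac{391}{27}\right)^{2} = \frac{152881}{729}$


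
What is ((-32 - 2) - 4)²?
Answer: 1444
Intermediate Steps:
((-32 - 2) - 4)² = (-34 - 4)² = (-38)² = 1444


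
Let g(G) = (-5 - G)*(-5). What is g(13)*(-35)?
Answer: -3150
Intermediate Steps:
g(G) = 25 + 5*G
g(13)*(-35) = (25 + 5*13)*(-35) = (25 + 65)*(-35) = 90*(-35) = -3150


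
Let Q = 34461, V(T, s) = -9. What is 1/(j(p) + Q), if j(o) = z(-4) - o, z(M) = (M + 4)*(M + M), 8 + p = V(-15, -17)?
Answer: 1/34478 ≈ 2.9004e-5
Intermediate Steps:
p = -17 (p = -8 - 9 = -17)
z(M) = 2*M*(4 + M) (z(M) = (4 + M)*(2*M) = 2*M*(4 + M))
j(o) = -o (j(o) = 2*(-4)*(4 - 4) - o = 2*(-4)*0 - o = 0 - o = -o)
1/(j(p) + Q) = 1/(-1*(-17) + 34461) = 1/(17 + 34461) = 1/34478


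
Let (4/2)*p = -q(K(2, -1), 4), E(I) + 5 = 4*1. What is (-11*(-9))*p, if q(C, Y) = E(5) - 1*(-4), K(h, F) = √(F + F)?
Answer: -297/2 ≈ -148.50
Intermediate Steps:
E(I) = -1 (E(I) = -5 + 4*1 = -5 + 4 = -1)
K(h, F) = √2*√F (K(h, F) = √(2*F) = √2*√F)
q(C, Y) = 3 (q(C, Y) = -1 - 1*(-4) = -1 + 4 = 3)
p = -3/2 (p = (-1*3)/2 = (½)*(-3) = -3/2 ≈ -1.5000)
(-11*(-9))*p = -11*(-9)*(-3/2) = 99*(-3/2) = -297/2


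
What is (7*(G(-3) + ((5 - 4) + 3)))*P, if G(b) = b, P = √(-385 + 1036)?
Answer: 7*√651 ≈ 178.60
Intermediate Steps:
P = √651 ≈ 25.515
(7*(G(-3) + ((5 - 4) + 3)))*P = (7*(-3 + ((5 - 4) + 3)))*√651 = (7*(-3 + (1 + 3)))*√651 = (7*(-3 + 4))*√651 = (7*1)*√651 = 7*√651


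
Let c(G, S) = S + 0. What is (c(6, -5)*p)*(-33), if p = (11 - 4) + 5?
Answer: 1980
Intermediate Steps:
c(G, S) = S
p = 12 (p = 7 + 5 = 12)
(c(6, -5)*p)*(-33) = -5*12*(-33) = -60*(-33) = 1980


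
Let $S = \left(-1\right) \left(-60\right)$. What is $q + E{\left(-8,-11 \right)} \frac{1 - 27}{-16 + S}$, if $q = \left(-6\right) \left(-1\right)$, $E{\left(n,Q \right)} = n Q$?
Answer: $-46$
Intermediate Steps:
$S = 60$
$E{\left(n,Q \right)} = Q n$
$q = 6$
$q + E{\left(-8,-11 \right)} \frac{1 - 27}{-16 + S} = 6 + \left(-11\right) \left(-8\right) \frac{1 - 27}{-16 + 60} = 6 + 88 \left(- \frac{26}{44}\right) = 6 + 88 \left(\left(-26\right) \frac{1}{44}\right) = 6 + 88 \left(- \frac{13}{22}\right) = 6 - 52 = -46$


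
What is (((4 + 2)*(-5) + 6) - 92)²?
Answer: 13456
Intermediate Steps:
(((4 + 2)*(-5) + 6) - 92)² = ((6*(-5) + 6) - 92)² = ((-30 + 6) - 92)² = (-24 - 92)² = (-116)² = 13456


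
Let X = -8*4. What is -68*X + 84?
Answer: 2260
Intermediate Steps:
X = -32
-68*X + 84 = -68*(-32) + 84 = 2176 + 84 = 2260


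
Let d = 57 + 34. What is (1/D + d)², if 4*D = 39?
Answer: 12623809/1521 ≈ 8299.7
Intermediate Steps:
d = 91
D = 39/4 (D = (¼)*39 = 39/4 ≈ 9.7500)
(1/D + d)² = (1/(39/4) + 91)² = (4/39 + 91)² = (3553/39)² = 12623809/1521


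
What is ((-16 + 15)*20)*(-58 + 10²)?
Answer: -840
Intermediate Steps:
((-16 + 15)*20)*(-58 + 10²) = (-1*20)*(-58 + 100) = -20*42 = -840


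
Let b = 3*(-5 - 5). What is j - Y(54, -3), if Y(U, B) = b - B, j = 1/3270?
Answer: 88291/3270 ≈ 27.000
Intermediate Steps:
b = -30 (b = 3*(-10) = -30)
j = 1/3270 ≈ 0.00030581
Y(U, B) = -30 - B
j - Y(54, -3) = 1/3270 - (-30 - 1*(-3)) = 1/3270 - (-30 + 3) = 1/3270 - 1*(-27) = 1/3270 + 27 = 88291/3270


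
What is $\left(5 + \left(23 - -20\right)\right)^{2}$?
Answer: $2304$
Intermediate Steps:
$\left(5 + \left(23 - -20\right)\right)^{2} = \left(5 + \left(23 + 20\right)\right)^{2} = \left(5 + 43\right)^{2} = 48^{2} = 2304$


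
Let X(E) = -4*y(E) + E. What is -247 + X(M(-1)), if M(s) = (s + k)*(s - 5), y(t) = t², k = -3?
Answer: -2527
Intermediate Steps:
M(s) = (-5 + s)*(-3 + s) (M(s) = (s - 3)*(s - 5) = (-3 + s)*(-5 + s) = (-5 + s)*(-3 + s))
X(E) = E - 4*E² (X(E) = -4*E² + E = E - 4*E²)
-247 + X(M(-1)) = -247 + (15 + (-1)² - 8*(-1))*(1 - 4*(15 + (-1)² - 8*(-1))) = -247 + (15 + 1 + 8)*(1 - 4*(15 + 1 + 8)) = -247 + 24*(1 - 4*24) = -247 + 24*(1 - 96) = -247 + 24*(-95) = -247 - 2280 = -2527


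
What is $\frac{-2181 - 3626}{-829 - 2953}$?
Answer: $\frac{5807}{3782} \approx 1.5354$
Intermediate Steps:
$\frac{-2181 - 3626}{-829 - 2953} = - \frac{5807}{-3782} = \left(-5807\right) \left(- \frac{1}{3782}\right) = \frac{5807}{3782}$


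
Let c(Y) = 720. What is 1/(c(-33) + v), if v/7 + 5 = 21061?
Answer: 1/148112 ≈ 6.7516e-6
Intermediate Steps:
v = 147392 (v = -35 + 7*21061 = -35 + 147427 = 147392)
1/(c(-33) + v) = 1/(720 + 147392) = 1/148112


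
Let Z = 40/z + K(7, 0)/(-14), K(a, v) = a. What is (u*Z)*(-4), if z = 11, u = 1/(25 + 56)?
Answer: -46/297 ≈ -0.15488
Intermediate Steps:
u = 1/81 ≈ 0.012346
Z = 69/22 (Z = 40/11 + 7/(-14) = 40*(1/11) + 7*(-1/14) = 40/11 - ½ = 69/22 ≈ 3.1364)
(u*Z)*(-4) = ((1/81)*(69/22))*(-4) = (23/594)*(-4) = -46/297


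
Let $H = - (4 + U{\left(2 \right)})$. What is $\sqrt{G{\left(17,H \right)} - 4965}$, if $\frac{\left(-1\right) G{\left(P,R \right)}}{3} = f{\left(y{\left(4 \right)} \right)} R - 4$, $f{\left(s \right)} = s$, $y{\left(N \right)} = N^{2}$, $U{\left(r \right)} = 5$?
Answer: $i \sqrt{4521} \approx 67.238 i$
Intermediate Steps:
$H = -9$ ($H = - (4 + 5) = \left(-1\right) 9 = -9$)
$G{\left(P,R \right)} = 12 - 48 R$ ($G{\left(P,R \right)} = - 3 \left(4^{2} R - 4\right) = - 3 \left(16 R - 4\right) = - 3 \left(-4 + 16 R\right) = 12 - 48 R$)
$\sqrt{G{\left(17,H \right)} - 4965} = \sqrt{\left(12 - -432\right) - 4965} = \sqrt{\left(12 + 432\right) - 4965} = \sqrt{444 - 4965} = \sqrt{-4521} = i \sqrt{4521}$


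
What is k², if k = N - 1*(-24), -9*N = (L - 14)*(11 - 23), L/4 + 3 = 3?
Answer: 256/9 ≈ 28.444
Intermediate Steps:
L = 0 (L = -12 + 4*3 = -12 + 12 = 0)
N = -56/3 (N = -(0 - 14)*(11 - 23)/9 = -(-14)*(-12)/9 = -⅑*168 = -56/3 ≈ -18.667)
k = 16/3 (k = -56/3 - 1*(-24) = -56/3 + 24 = 16/3 ≈ 5.3333)
k² = (16/3)² = 256/9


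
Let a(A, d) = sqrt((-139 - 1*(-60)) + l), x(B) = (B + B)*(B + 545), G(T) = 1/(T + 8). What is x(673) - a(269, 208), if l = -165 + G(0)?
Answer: 1639428 - I*sqrt(3902)/4 ≈ 1.6394e+6 - 15.617*I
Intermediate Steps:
G(T) = 1/(8 + T)
x(B) = 2*B*(545 + B) (x(B) = (2*B)*(545 + B) = 2*B*(545 + B))
l = -1319/8 (l = -165 + 1/(8 + 0) = -165 + 1/8 = -1319/8 ≈ -164.88)
a(A, d) = I*sqrt(3902)/4 (a(A, d) = sqrt((-139 - 1*(-60)) - 1319/8) = sqrt((-139 + 60) - 1319/8) = sqrt(-79 - 1319/8) = sqrt(-1951/8) = I*sqrt(3902)/4)
x(673) - a(269, 208) = 2*673*(545 + 673) - I*sqrt(3902)/4 = 2*673*1218 - I*sqrt(3902)/4 = 1639428 - I*sqrt(3902)/4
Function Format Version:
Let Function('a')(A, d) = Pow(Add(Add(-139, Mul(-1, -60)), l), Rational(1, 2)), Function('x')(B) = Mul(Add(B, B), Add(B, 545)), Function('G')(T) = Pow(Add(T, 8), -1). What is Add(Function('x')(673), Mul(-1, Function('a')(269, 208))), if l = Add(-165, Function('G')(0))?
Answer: Add(1639428, Mul(Rational(-1, 4), I, Pow(3902, Rational(1, 2)))) ≈ Add(1.6394e+6, Mul(-15.617, I))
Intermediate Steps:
Function('G')(T) = Pow(Add(8, T), -1)
Function('x')(B) = Mul(2, B, Add(545, B)) (Function('x')(B) = Mul(Mul(2, B), Add(545, B)) = Mul(2, B, Add(545, B)))
l = Rational(-1319, 8) (l = Add(-165, Pow(Add(8, 0), -1)) = Add(-165, Pow(8, -1)) = Add(-165, Rational(1, 8)) = Rational(-1319, 8) ≈ -164.88)
Function('a')(A, d) = Mul(Rational(1, 4), I, Pow(3902, Rational(1, 2))) (Function('a')(A, d) = Pow(Add(Add(-139, Mul(-1, -60)), Rational(-1319, 8)), Rational(1, 2)) = Pow(Add(Add(-139, 60), Rational(-1319, 8)), Rational(1, 2)) = Pow(Add(-79, Rational(-1319, 8)), Rational(1, 2)) = Pow(Rational(-1951, 8), Rational(1, 2)) = Mul(Rational(1, 4), I, Pow(3902, Rational(1, 2))))
Add(Function('x')(673), Mul(-1, Function('a')(269, 208))) = Add(Mul(2, 673, Add(545, 673)), Mul(-1, Mul(Rational(1, 4), I, Pow(3902, Rational(1, 2))))) = Add(Mul(2, 673, 1218), Mul(Rational(-1, 4), I, Pow(3902, Rational(1, 2)))) = Add(1639428, Mul(Rational(-1, 4), I, Pow(3902, Rational(1, 2))))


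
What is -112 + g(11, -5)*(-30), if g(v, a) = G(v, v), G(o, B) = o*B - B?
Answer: -3412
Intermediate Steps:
G(o, B) = -B + B*o (G(o, B) = B*o - B = -B + B*o)
g(v, a) = v*(-1 + v)
-112 + g(11, -5)*(-30) = -112 + (11*(-1 + 11))*(-30) = -112 + (11*10)*(-30) = -112 + 110*(-30) = -112 - 3300 = -3412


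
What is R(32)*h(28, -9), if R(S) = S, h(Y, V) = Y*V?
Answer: -8064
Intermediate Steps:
h(Y, V) = V*Y
R(32)*h(28, -9) = 32*(-9*28) = 32*(-252) = -8064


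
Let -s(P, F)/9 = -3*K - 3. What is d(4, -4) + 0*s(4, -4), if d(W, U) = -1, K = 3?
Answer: -1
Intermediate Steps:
s(P, F) = 108 (s(P, F) = -9*(-3*3 - 3) = -9*(-9 - 3) = -9*(-12) = 108)
d(4, -4) + 0*s(4, -4) = -1 + 0*108 = -1 + 0 = -1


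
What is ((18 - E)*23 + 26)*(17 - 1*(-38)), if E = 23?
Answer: -4895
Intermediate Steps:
((18 - E)*23 + 26)*(17 - 1*(-38)) = ((18 - 1*23)*23 + 26)*(17 - 1*(-38)) = ((18 - 23)*23 + 26)*(17 + 38) = (-5*23 + 26)*55 = (-115 + 26)*55 = -89*55 = -4895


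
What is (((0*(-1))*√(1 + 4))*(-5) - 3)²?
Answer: 9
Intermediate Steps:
(((0*(-1))*√(1 + 4))*(-5) - 3)² = ((0*√5)*(-5) - 3)² = (0*(-5) - 3)² = (0 - 3)² = (-3)² = 9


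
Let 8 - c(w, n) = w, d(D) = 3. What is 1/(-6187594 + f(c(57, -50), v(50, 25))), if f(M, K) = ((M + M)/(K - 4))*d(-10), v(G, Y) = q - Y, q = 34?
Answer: -5/30938264 ≈ -1.6161e-7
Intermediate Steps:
v(G, Y) = 34 - Y
c(w, n) = 8 - w
f(M, K) = 6*M/(-4 + K) (f(M, K) = ((M + M)/(K - 4))*3 = ((2*M)/(-4 + K))*3 = (2*M/(-4 + K))*3 = 6*M/(-4 + K))
1/(-6187594 + f(c(57, -50), v(50, 25))) = 1/(-6187594 + 6*(8 - 1*57)/(-4 + (34 - 1*25))) = 1/(-6187594 + 6*(8 - 57)/(-4 + (34 - 25))) = 1/(-6187594 + 6*(-49)/(-4 + 9)) = 1/(-6187594 + 6*(-49)/5) = 1/(-6187594 + 6*(-49)*(1/5)) = 1/(-6187594 - 294/5) = 1/(-30938264/5) = -5/30938264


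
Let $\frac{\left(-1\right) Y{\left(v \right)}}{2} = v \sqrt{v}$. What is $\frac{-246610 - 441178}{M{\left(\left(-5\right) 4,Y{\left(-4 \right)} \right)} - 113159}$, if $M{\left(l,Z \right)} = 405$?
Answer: $\frac{343894}{56377} \approx 6.0999$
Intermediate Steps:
$Y{\left(v \right)} = - 2 v^{\frac{3}{2}}$ ($Y{\left(v \right)} = - 2 v \sqrt{v} = - 2 v^{\frac{3}{2}}$)
$\frac{-246610 - 441178}{M{\left(\left(-5\right) 4,Y{\left(-4 \right)} \right)} - 113159} = \frac{-246610 - 441178}{405 - 113159} = - \frac{687788}{-112754} = \left(-687788\right) \left(- \frac{1}{112754}\right) = \frac{343894}{56377}$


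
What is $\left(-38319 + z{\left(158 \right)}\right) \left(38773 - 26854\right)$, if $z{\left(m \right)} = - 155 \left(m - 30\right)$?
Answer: $-693197121$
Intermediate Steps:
$z{\left(m \right)} = 4650 - 155 m$ ($z{\left(m \right)} = - 155 \left(-30 + m\right) = 4650 - 155 m$)
$\left(-38319 + z{\left(158 \right)}\right) \left(38773 - 26854\right) = \left(-38319 + \left(4650 - 24490\right)\right) \left(38773 - 26854\right) = \left(-38319 + \left(4650 - 24490\right)\right) 11919 = \left(-38319 - 19840\right) 11919 = \left(-58159\right) 11919 = -693197121$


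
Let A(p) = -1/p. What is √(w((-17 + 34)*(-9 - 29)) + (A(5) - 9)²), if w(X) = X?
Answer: I*√14034/5 ≈ 23.693*I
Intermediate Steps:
√(w((-17 + 34)*(-9 - 29)) + (A(5) - 9)²) = √((-17 + 34)*(-9 - 29) + (-1/5 - 9)²) = √(17*(-38) + (-1*⅕ - 9)²) = √(-646 + (-⅕ - 9)²) = √(-646 + (-46/5)²) = √(-646 + 2116/25) = √(-14034/25) = I*√14034/5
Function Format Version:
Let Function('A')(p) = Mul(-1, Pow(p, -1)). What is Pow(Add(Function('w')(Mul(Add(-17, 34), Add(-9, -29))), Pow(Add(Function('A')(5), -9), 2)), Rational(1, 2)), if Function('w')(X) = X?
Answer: Mul(Rational(1, 5), I, Pow(14034, Rational(1, 2))) ≈ Mul(23.693, I)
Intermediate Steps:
Pow(Add(Function('w')(Mul(Add(-17, 34), Add(-9, -29))), Pow(Add(Function('A')(5), -9), 2)), Rational(1, 2)) = Pow(Add(Mul(Add(-17, 34), Add(-9, -29)), Pow(Add(Mul(-1, Pow(5, -1)), -9), 2)), Rational(1, 2)) = Pow(Add(Mul(17, -38), Pow(Add(Mul(-1, Rational(1, 5)), -9), 2)), Rational(1, 2)) = Pow(Add(-646, Pow(Add(Rational(-1, 5), -9), 2)), Rational(1, 2)) = Pow(Add(-646, Pow(Rational(-46, 5), 2)), Rational(1, 2)) = Pow(Add(-646, Rational(2116, 25)), Rational(1, 2)) = Pow(Rational(-14034, 25), Rational(1, 2)) = Mul(Rational(1, 5), I, Pow(14034, Rational(1, 2)))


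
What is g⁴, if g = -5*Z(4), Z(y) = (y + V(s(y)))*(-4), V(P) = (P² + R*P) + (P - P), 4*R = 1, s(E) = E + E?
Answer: 3841600000000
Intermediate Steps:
s(E) = 2*E
R = ¼ (R = (¼)*1 = ¼ ≈ 0.25000)
V(P) = P² + P/4 (V(P) = (P² + P/4) + (P - P) = (P² + P/4) + 0 = P² + P/4)
Z(y) = -4*y - 8*y*(¼ + 2*y) (Z(y) = (y + (2*y)*(¼ + 2*y))*(-4) = (y + 2*y*(¼ + 2*y))*(-4) = -4*y - 8*y*(¼ + 2*y))
g = 1400 (g = -10*4*(-3 - 8*4) = -10*4*(-3 - 32) = -10*4*(-35) = -5*(-280) = 1400)
g⁴ = 1400⁴ = 3841600000000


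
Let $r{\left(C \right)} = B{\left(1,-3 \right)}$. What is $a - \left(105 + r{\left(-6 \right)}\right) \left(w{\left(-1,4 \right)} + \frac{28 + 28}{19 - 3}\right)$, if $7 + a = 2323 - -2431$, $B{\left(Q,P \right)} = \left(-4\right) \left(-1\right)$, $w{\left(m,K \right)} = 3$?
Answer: $\frac{8077}{2} \approx 4038.5$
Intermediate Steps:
$B{\left(Q,P \right)} = 4$
$r{\left(C \right)} = 4$
$a = 4747$ ($a = -7 + \left(2323 - -2431\right) = -7 + \left(2323 + 2431\right) = -7 + 4754 = 4747$)
$a - \left(105 + r{\left(-6 \right)}\right) \left(w{\left(-1,4 \right)} + \frac{28 + 28}{19 - 3}\right) = 4747 - \left(105 + 4\right) \left(3 + \frac{28 + 28}{19 - 3}\right) = 4747 - 109 \left(3 + \frac{56}{16}\right) = 4747 - 109 \left(3 + 56 \cdot \frac{1}{16}\right) = 4747 - 109 \left(3 + \frac{7}{2}\right) = 4747 - 109 \cdot \frac{13}{2} = 4747 - \frac{1417}{2} = \frac{8077}{2}$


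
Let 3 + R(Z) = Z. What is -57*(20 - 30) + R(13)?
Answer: 580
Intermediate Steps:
R(Z) = -3 + Z
-57*(20 - 30) + R(13) = -57*(20 - 30) + (-3 + 13) = -57*(-10) + 10 = 570 + 10 = 580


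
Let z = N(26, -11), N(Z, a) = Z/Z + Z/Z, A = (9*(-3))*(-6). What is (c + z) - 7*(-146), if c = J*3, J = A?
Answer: 1510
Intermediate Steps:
A = 162 (A = -27*(-6) = 162)
N(Z, a) = 2 (N(Z, a) = 1 + 1 = 2)
J = 162
z = 2
c = 486 (c = 162*3 = 486)
(c + z) - 7*(-146) = (486 + 2) - 7*(-146) = 488 + 1022 = 1510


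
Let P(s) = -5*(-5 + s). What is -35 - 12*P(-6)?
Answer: -695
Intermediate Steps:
P(s) = 25 - 5*s
-35 - 12*P(-6) = -35 - 12*(25 - 5*(-6)) = -35 - 12*(25 + 30) = -35 - 12*55 = -35 - 660 = -695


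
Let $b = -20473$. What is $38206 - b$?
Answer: $58679$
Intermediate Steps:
$38206 - b = 38206 - -20473 = 38206 + 20473 = 58679$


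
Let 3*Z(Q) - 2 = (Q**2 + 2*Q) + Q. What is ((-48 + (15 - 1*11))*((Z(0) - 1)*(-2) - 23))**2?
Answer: 8690704/9 ≈ 9.6563e+5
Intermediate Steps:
Z(Q) = 2/3 + Q + Q**2/3 (Z(Q) = 2/3 + ((Q**2 + 2*Q) + Q)/3 = 2/3 + (Q**2 + 3*Q)/3 = 2/3 + (Q + Q**2/3) = 2/3 + Q + Q**2/3)
((-48 + (15 - 1*11))*((Z(0) - 1)*(-2) - 23))**2 = ((-48 + (15 - 1*11))*(((2/3 + 0 + (1/3)*0**2) - 1)*(-2) - 23))**2 = ((-48 + (15 - 11))*(((2/3 + 0 + (1/3)*0) - 1)*(-2) - 23))**2 = ((-48 + 4)*(((2/3 + 0 + 0) - 1)*(-2) - 23))**2 = (-44*((2/3 - 1)*(-2) - 23))**2 = (-44*(-1/3*(-2) - 23))**2 = (-44*(2/3 - 23))**2 = (-44*(-67/3))**2 = (2948/3)**2 = 8690704/9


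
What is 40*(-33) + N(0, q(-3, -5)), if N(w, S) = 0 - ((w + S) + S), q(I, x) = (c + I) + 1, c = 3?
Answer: -1322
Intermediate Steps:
q(I, x) = 4 + I (q(I, x) = (3 + I) + 1 = 4 + I)
N(w, S) = -w - 2*S (N(w, S) = 0 - ((S + w) + S) = 0 - (w + 2*S) = 0 + (-w - 2*S) = -w - 2*S)
40*(-33) + N(0, q(-3, -5)) = 40*(-33) + (-1*0 - 2*(4 - 3)) = -1320 + (0 - 2*1) = -1320 + (0 - 2) = -1320 - 2 = -1322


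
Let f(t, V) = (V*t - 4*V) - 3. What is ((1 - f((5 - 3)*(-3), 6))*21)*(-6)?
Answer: -8064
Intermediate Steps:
f(t, V) = -3 - 4*V + V*t (f(t, V) = (-4*V + V*t) - 3 = -3 - 4*V + V*t)
((1 - f((5 - 3)*(-3), 6))*21)*(-6) = ((1 - (-3 - 4*6 + 6*((5 - 3)*(-3))))*21)*(-6) = ((1 - (-3 - 24 + 6*(2*(-3))))*21)*(-6) = ((1 - (-3 - 24 + 6*(-6)))*21)*(-6) = ((1 - (-3 - 24 - 36))*21)*(-6) = ((1 - 1*(-63))*21)*(-6) = ((1 + 63)*21)*(-6) = (64*21)*(-6) = 1344*(-6) = -8064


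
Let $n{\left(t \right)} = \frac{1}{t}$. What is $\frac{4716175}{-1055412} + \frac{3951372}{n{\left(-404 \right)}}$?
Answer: $- \frac{1684811476522831}{1055412} \approx -1.5964 \cdot 10^{9}$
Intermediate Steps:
$\frac{4716175}{-1055412} + \frac{3951372}{n{\left(-404 \right)}} = \frac{4716175}{-1055412} + \frac{3951372}{\frac{1}{-404}} = 4716175 \left(- \frac{1}{1055412}\right) + \frac{3951372}{- \frac{1}{404}} = - \frac{4716175}{1055412} + 3951372 \left(-404\right) = - \frac{4716175}{1055412} - 1596354288 = - \frac{1684811476522831}{1055412}$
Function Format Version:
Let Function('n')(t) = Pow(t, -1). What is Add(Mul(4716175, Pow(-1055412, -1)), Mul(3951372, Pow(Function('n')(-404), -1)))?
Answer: Rational(-1684811476522831, 1055412) ≈ -1.5964e+9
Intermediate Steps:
Add(Mul(4716175, Pow(-1055412, -1)), Mul(3951372, Pow(Function('n')(-404), -1))) = Add(Mul(4716175, Pow(-1055412, -1)), Mul(3951372, Pow(Pow(-404, -1), -1))) = Add(Mul(4716175, Rational(-1, 1055412)), Mul(3951372, Pow(Rational(-1, 404), -1))) = Add(Rational(-4716175, 1055412), Mul(3951372, -404)) = Add(Rational(-4716175, 1055412), -1596354288) = Rational(-1684811476522831, 1055412)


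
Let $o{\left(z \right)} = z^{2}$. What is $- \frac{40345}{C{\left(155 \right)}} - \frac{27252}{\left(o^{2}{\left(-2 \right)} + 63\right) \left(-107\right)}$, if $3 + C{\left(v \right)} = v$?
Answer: $- \frac{336893981}{1284856} \approx -262.2$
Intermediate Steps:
$C{\left(v \right)} = -3 + v$
$- \frac{40345}{C{\left(155 \right)}} - \frac{27252}{\left(o^{2}{\left(-2 \right)} + 63\right) \left(-107\right)} = - \frac{40345}{-3 + 155} - \frac{27252}{\left(\left(\left(-2\right)^{2}\right)^{2} + 63\right) \left(-107\right)} = - \frac{40345}{152} - \frac{27252}{\left(4^{2} + 63\right) \left(-107\right)} = \left(-40345\right) \frac{1}{152} - \frac{27252}{\left(16 + 63\right) \left(-107\right)} = - \frac{40345}{152} - \frac{27252}{79 \left(-107\right)} = - \frac{40345}{152} - \frac{27252}{-8453} = - \frac{40345}{152} - - \frac{27252}{8453} = - \frac{40345}{152} + \frac{27252}{8453} = - \frac{336893981}{1284856}$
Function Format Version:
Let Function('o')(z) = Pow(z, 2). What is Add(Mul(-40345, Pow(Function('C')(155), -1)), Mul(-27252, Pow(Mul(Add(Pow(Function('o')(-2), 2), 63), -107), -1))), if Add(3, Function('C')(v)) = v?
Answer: Rational(-336893981, 1284856) ≈ -262.20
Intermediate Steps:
Function('C')(v) = Add(-3, v)
Add(Mul(-40345, Pow(Function('C')(155), -1)), Mul(-27252, Pow(Mul(Add(Pow(Function('o')(-2), 2), 63), -107), -1))) = Add(Mul(-40345, Pow(Add(-3, 155), -1)), Mul(-27252, Pow(Mul(Add(Pow(Pow(-2, 2), 2), 63), -107), -1))) = Add(Mul(-40345, Pow(152, -1)), Mul(-27252, Pow(Mul(Add(Pow(4, 2), 63), -107), -1))) = Add(Mul(-40345, Rational(1, 152)), Mul(-27252, Pow(Mul(Add(16, 63), -107), -1))) = Add(Rational(-40345, 152), Mul(-27252, Pow(Mul(79, -107), -1))) = Add(Rational(-40345, 152), Mul(-27252, Pow(-8453, -1))) = Add(Rational(-40345, 152), Mul(-27252, Rational(-1, 8453))) = Add(Rational(-40345, 152), Rational(27252, 8453)) = Rational(-336893981, 1284856)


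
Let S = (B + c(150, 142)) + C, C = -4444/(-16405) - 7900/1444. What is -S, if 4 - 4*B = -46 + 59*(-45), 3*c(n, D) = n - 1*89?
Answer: -49134164503/71066460 ≈ -691.38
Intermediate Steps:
c(n, D) = -89/3 + n/3 (c(n, D) = (n - 1*89)/3 = (n - 89)/3 = (-89 + n)/3 = -89/3 + n/3)
B = 2705/4 (B = 1 - (-46 + 59*(-45))/4 = 1 - (-46 - 2655)/4 = 1 - 1/4*(-2701) = 1 + 2701/4 = 2705/4 ≈ 676.25)
C = -30795591/5922205 (C = -4444*(-1/16405) - 7900*1/1444 = 4444/16405 - 1975/361 = -30795591/5922205 ≈ -5.2000)
S = 49134164503/71066460 (S = (2705/4 + (-89/3 + (1/3)*150)) - 30795591/5922205 = (2705/4 + (-89/3 + 50)) - 30795591/5922205 = (2705/4 + 61/3) - 30795591/5922205 = 8359/12 - 30795591/5922205 = 49134164503/71066460 ≈ 691.38)
-S = -1*49134164503/71066460 = -49134164503/71066460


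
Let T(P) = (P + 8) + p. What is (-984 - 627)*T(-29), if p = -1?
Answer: 35442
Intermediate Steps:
T(P) = 7 + P (T(P) = (P + 8) - 1 = (8 + P) - 1 = 7 + P)
(-984 - 627)*T(-29) = (-984 - 627)*(7 - 29) = -1611*(-22) = 35442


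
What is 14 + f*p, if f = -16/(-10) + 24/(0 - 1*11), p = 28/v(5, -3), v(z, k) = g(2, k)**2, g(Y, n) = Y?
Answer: 546/55 ≈ 9.9273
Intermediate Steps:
v(z, k) = 4 (v(z, k) = 2**2 = 4)
p = 7 (p = 28/4 = 28*(1/4) = 7)
f = -32/55 (f = -16*(-1/10) + 24/(0 - 11) = 8/5 + 24/(-11) = 8/5 + 24*(-1/11) = 8/5 - 24/11 = -32/55 ≈ -0.58182)
14 + f*p = 14 - 32/55*7 = 14 - 224/55 = 546/55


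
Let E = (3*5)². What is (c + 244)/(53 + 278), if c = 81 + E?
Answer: 550/331 ≈ 1.6616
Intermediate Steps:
E = 225 (E = 15² = 225)
c = 306 (c = 81 + 225 = 306)
(c + 244)/(53 + 278) = (306 + 244)/(53 + 278) = 550/331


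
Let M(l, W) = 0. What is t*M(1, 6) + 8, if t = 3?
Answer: 8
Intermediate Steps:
t*M(1, 6) + 8 = 3*0 + 8 = 0 + 8 = 8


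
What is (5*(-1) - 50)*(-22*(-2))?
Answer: -2420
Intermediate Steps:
(5*(-1) - 50)*(-22*(-2)) = (-5 - 50)*44 = -55*44 = -2420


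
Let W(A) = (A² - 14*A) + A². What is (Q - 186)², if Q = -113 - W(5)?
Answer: 77841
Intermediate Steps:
W(A) = -14*A + 2*A²
Q = -93 (Q = -113 - 2*5*(-7 + 5) = -113 - 2*5*(-2) = -113 - 1*(-20) = -113 + 20 = -93)
(Q - 186)² = (-93 - 186)² = (-279)² = 77841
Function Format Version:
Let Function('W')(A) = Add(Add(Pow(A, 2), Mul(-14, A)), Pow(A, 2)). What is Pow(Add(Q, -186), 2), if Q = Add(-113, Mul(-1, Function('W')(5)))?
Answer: 77841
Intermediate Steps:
Function('W')(A) = Add(Mul(-14, A), Mul(2, Pow(A, 2)))
Q = -93 (Q = Add(-113, Mul(-1, Mul(2, 5, Add(-7, 5)))) = Add(-113, Mul(-1, Mul(2, 5, -2))) = Add(-113, Mul(-1, -20)) = Add(-113, 20) = -93)
Pow(Add(Q, -186), 2) = Pow(Add(-93, -186), 2) = Pow(-279, 2) = 77841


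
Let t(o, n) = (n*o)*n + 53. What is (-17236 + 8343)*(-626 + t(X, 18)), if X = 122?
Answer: -346426815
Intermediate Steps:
t(o, n) = 53 + o*n² (t(o, n) = o*n² + 53 = 53 + o*n²)
(-17236 + 8343)*(-626 + t(X, 18)) = (-17236 + 8343)*(-626 + (53 + 122*18²)) = -8893*(-626 + (53 + 122*324)) = -8893*(-626 + (53 + 39528)) = -8893*(-626 + 39581) = -8893*38955 = -346426815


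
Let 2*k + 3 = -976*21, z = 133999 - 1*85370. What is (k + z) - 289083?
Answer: -501407/2 ≈ -2.5070e+5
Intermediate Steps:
z = 48629 (z = 133999 - 85370 = 48629)
k = -20499/2 (k = -3/2 + (-976*21)/2 = -3/2 + (½)*(-20496) = -3/2 - 10248 = -20499/2 ≈ -10250.)
(k + z) - 289083 = (-20499/2 + 48629) - 289083 = 76759/2 - 289083 = -501407/2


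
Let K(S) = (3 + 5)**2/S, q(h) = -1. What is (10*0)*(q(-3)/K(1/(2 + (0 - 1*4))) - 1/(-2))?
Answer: 0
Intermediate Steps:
K(S) = 64/S (K(S) = 8**2/S = 64/S)
(10*0)*(q(-3)/K(1/(2 + (0 - 1*4))) - 1/(-2)) = (10*0)*(-1/(64/(1/(2 + (0 - 1*4)))) - 1/(-2)) = 0*(-1/(64/(1/(2 + (0 - 4)))) - 1*(-1/2)) = 0*(-1/(64/(1/(2 - 4))) + 1/2) = 0*(-1/(64/(1/(-2))) + 1/2) = 0*(-1/(64/(-1/2)) + 1/2) = 0*(-1/(64*(-2)) + 1/2) = 0*(-1/(-128) + 1/2) = 0*(-1*(-1/128) + 1/2) = 0*(1/128 + 1/2) = 0*(65/128) = 0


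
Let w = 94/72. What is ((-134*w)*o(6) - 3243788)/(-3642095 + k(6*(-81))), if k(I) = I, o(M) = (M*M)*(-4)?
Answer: 3218596/3642581 ≈ 0.88360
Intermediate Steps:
o(M) = -4*M² (o(M) = M²*(-4) = -4*M²)
w = 47/36 (w = 94*(1/72) = 47/36 ≈ 1.3056)
((-134*w)*o(6) - 3243788)/(-3642095 + k(6*(-81))) = ((-134*47/36)*(-4*6²) - 3243788)/(-3642095 + 6*(-81)) = (-(-6298)*36/9 - 3243788)/(-3642095 - 486) = (-3149/18*(-144) - 3243788)/(-3642581) = (25192 - 3243788)*(-1/3642581) = -3218596*(-1/3642581) = 3218596/3642581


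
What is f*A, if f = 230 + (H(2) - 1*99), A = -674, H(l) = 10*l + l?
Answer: -103122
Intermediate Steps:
H(l) = 11*l
f = 153 (f = 230 + (11*2 - 1*99) = 230 + (22 - 99) = 230 - 77 = 153)
f*A = 153*(-674) = -103122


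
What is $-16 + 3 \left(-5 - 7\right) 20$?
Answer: $-736$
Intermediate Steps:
$-16 + 3 \left(-5 - 7\right) 20 = -16 + 3 \left(-12\right) 20 = -16 - 720 = -736$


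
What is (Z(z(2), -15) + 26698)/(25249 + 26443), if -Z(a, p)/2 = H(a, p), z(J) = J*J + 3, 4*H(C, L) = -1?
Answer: 53397/103384 ≈ 0.51649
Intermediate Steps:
H(C, L) = -1/4 (H(C, L) = (1/4)*(-1) = -1/4)
z(J) = 3 + J**2 (z(J) = J**2 + 3 = 3 + J**2)
Z(a, p) = 1/2 (Z(a, p) = -2*(-1/4) = 1/2)
(Z(z(2), -15) + 26698)/(25249 + 26443) = (1/2 + 26698)/(25249 + 26443) = (53397/2)/51692 = (53397/2)*(1/51692) = 53397/103384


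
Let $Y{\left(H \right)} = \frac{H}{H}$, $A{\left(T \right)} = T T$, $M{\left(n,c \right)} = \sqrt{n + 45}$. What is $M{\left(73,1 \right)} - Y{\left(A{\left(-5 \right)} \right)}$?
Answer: $-1 + \sqrt{118} \approx 9.8628$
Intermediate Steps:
$M{\left(n,c \right)} = \sqrt{45 + n}$
$A{\left(T \right)} = T^{2}$
$Y{\left(H \right)} = 1$
$M{\left(73,1 \right)} - Y{\left(A{\left(-5 \right)} \right)} = \sqrt{45 + 73} - 1 = \sqrt{118} - 1 = -1 + \sqrt{118}$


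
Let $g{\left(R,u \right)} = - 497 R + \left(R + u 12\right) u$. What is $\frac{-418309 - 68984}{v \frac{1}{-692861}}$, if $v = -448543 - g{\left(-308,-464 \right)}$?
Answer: $- \frac{112542105091}{1109361} \approx -1.0145 \cdot 10^{5}$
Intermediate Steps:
$g{\left(R,u \right)} = - 497 R + u \left(R + 12 u\right)$ ($g{\left(R,u \right)} = - 497 R + \left(R + 12 u\right) u = - 497 R + u \left(R + 12 u\right)$)
$v = -3328083$ ($v = -448543 - \left(\left(-497\right) \left(-308\right) + 12 \left(-464\right)^{2} - -142912\right) = -448543 - \left(153076 + 12 \cdot 215296 + 142912\right) = -448543 - \left(153076 + 2583552 + 142912\right) = -448543 - 2879540 = -3328083$)
$\frac{-418309 - 68984}{v \frac{1}{-692861}} = \frac{-418309 - 68984}{\left(-3328083\right) \frac{1}{-692861}} = \frac{-418309 - 68984}{\left(-3328083\right) \left(- \frac{1}{692861}\right)} = - \frac{487293}{\frac{3328083}{692861}} = \left(-487293\right) \frac{692861}{3328083} = - \frac{112542105091}{1109361}$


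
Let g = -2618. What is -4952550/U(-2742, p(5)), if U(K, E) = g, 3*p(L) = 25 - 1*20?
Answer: 2476275/1309 ≈ 1891.7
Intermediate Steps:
p(L) = 5/3 (p(L) = (25 - 1*20)/3 = (25 - 20)/3 = (⅓)*5 = 5/3)
U(K, E) = -2618
-4952550/U(-2742, p(5)) = -4952550/(-2618) = -4952550*(-1/2618) = 2476275/1309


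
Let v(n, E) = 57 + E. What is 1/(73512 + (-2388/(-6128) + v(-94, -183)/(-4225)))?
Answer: 6472700/475823837757 ≈ 1.3603e-5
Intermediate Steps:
1/(73512 + (-2388/(-6128) + v(-94, -183)/(-4225))) = 1/(73512 + (-2388/(-6128) + (57 - 183)/(-4225))) = 1/(73512 + (-2388*(-1/6128) - 126*(-1/4225))) = 1/(73512 + (597/1532 + 126/4225)) = 1/(73512 + 2715357/6472700) = 1/(475823837757/6472700) = 6472700/475823837757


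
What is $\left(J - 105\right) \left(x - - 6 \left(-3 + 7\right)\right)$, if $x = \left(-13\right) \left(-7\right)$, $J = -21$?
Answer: $-14490$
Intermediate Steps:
$x = 91$
$\left(J - 105\right) \left(x - - 6 \left(-3 + 7\right)\right) = \left(-21 - 105\right) \left(91 - - 6 \left(-3 + 7\right)\right) = - 126 \left(91 - \left(-6\right) 4\right) = - 126 \left(91 - -24\right) = - 126 \left(91 + 24\right) = \left(-126\right) 115 = -14490$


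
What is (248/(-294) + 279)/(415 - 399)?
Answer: 40889/2352 ≈ 17.385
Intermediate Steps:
(248/(-294) + 279)/(415 - 399) = (248*(-1/294) + 279)/16 = (-124/147 + 279)*(1/16) = (40889/147)*(1/16) = 40889/2352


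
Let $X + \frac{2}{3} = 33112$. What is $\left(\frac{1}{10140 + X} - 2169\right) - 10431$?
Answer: $- \frac{1634900397}{129754} \approx -12600.0$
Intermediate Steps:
$X = \frac{99334}{3}$ ($X = - \frac{2}{3} + 33112 = \frac{99334}{3} \approx 33111.0$)
$\left(\frac{1}{10140 + X} - 2169\right) - 10431 = \left(\frac{1}{10140 + \frac{99334}{3}} - 2169\right) - 10431 = \left(\frac{1}{\frac{129754}{3}} - 2169\right) - 10431 = \left(\frac{3}{129754} - 2169\right) - 10431 = - \frac{281436423}{129754} - 10431 = - \frac{1634900397}{129754}$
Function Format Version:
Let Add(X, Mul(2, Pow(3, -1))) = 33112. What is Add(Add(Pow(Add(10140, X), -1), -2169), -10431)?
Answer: Rational(-1634900397, 129754) ≈ -12600.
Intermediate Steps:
X = Rational(99334, 3) (X = Add(Rational(-2, 3), 33112) = Rational(99334, 3) ≈ 33111.)
Add(Add(Pow(Add(10140, X), -1), -2169), -10431) = Add(Add(Pow(Add(10140, Rational(99334, 3)), -1), -2169), -10431) = Add(Add(Pow(Rational(129754, 3), -1), -2169), -10431) = Add(Add(Rational(3, 129754), -2169), -10431) = Add(Rational(-281436423, 129754), -10431) = Rational(-1634900397, 129754)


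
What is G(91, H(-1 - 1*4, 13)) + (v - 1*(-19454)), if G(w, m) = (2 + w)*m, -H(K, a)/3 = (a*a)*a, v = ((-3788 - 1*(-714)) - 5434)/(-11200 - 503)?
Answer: -2315275773/3901 ≈ -5.9351e+5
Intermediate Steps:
v = 2836/3901 (v = ((-3788 + 714) - 5434)/(-11703) = (-3074 - 5434)*(-1/11703) = -8508*(-1/11703) = 2836/3901 ≈ 0.72699)
H(K, a) = -3*a**3 (H(K, a) = -3*a*a*a = -3*a**2*a = -3*a**3)
G(w, m) = m*(2 + w)
G(91, H(-1 - 1*4, 13)) + (v - 1*(-19454)) = (-3*13**3)*(2 + 91) + (2836/3901 - 1*(-19454)) = -3*2197*93 + (2836/3901 + 19454) = -6591*93 + 75892890/3901 = -612963 + 75892890/3901 = -2315275773/3901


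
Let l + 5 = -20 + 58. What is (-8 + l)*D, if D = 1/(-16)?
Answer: -25/16 ≈ -1.5625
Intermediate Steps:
D = -1/16 ≈ -0.062500
l = 33 (l = -5 + (-20 + 58) = -5 + 38 = 33)
(-8 + l)*D = (-8 + 33)*(-1/16) = 25*(-1/16) = -25/16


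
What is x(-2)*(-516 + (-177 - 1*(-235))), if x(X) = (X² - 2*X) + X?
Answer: -2748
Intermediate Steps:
x(X) = X² - X
x(-2)*(-516 + (-177 - 1*(-235))) = (-2*(-1 - 2))*(-516 + (-177 - 1*(-235))) = (-2*(-3))*(-516 + (-177 + 235)) = 6*(-516 + 58) = 6*(-458) = -2748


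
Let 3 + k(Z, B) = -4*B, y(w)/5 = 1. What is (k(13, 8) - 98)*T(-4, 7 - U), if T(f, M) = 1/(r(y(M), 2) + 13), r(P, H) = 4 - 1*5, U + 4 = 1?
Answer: -133/12 ≈ -11.083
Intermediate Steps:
U = -3 (U = -4 + 1 = -3)
y(w) = 5 (y(w) = 5*1 = 5)
r(P, H) = -1 (r(P, H) = 4 - 5 = -1)
T(f, M) = 1/12 (T(f, M) = 1/(-1 + 13) = 1/12)
k(Z, B) = -3 - 4*B
(k(13, 8) - 98)*T(-4, 7 - U) = ((-3 - 4*8) - 98)*(1/12) = ((-3 - 32) - 98)*(1/12) = (-35 - 98)*(1/12) = -133*1/12 = -133/12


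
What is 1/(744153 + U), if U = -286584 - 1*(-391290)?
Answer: 1/848859 ≈ 1.1781e-6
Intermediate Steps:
U = 104706 (U = -286584 + 391290 = 104706)
1/(744153 + U) = 1/(744153 + 104706) = 1/848859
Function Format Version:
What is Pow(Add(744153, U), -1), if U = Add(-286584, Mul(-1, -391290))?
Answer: Rational(1, 848859) ≈ 1.1781e-6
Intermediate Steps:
U = 104706 (U = Add(-286584, 391290) = 104706)
Pow(Add(744153, U), -1) = Pow(Add(744153, 104706), -1) = Pow(848859, -1) = Rational(1, 848859)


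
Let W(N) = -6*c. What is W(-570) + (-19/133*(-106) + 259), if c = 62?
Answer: -685/7 ≈ -97.857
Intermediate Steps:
W(N) = -372 (W(N) = -6*62 = -372)
W(-570) + (-19/133*(-106) + 259) = -372 + (-19/133*(-106) + 259) = -372 + (-19*1/133*(-106) + 259) = -372 + (-⅐*(-106) + 259) = -372 + (106/7 + 259) = -372 + 1919/7 = -685/7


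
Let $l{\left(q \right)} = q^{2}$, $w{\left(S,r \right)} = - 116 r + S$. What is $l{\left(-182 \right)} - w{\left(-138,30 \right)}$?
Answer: $36742$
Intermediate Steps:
$w{\left(S,r \right)} = S - 116 r$
$l{\left(-182 \right)} - w{\left(-138,30 \right)} = \left(-182\right)^{2} - \left(-138 - 3480\right) = 33124 - \left(-138 - 3480\right) = 33124 - -3618 = 33124 + 3618 = 36742$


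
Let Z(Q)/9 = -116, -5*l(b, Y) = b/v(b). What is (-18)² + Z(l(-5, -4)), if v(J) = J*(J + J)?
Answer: -720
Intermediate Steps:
v(J) = 2*J² (v(J) = J*(2*J) = 2*J²)
l(b, Y) = -1/(10*b) (l(b, Y) = -b/(5*(2*b²)) = -b*1/(2*b²)/5 = -1/(10*b))
Z(Q) = -1044 (Z(Q) = 9*(-116) = -1044)
(-18)² + Z(l(-5, -4)) = (-18)² - 1044 = 324 - 1044 = -720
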